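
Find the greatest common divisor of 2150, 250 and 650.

50

2150 = 2 · 5² · 43; 250 = 2 · 5³; 650 = 2 · 5² · 13
gcd takes min exponent of each prime: 2 · 5² = 50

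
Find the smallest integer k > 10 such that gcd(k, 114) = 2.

Multiples of 2 above 10: 2·6, 2·7, … . Need the cofactor coprime to 114/2 = 57.
Checking s = 6, 7, … the first with gcd(s, 57) = 1 is s = 7, giving 14.

14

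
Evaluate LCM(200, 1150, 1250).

lcm(200, 1150) = 200·1150/gcd = 230000/50 = 4600
lcm(4600, 1250) = 4600·1250/gcd = 5750000/50 = 115000

115000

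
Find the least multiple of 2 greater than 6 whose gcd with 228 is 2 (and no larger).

gcd(m, 228) = 2 forces 2 | m; write m = 2s. Then gcd(2s, 2·114) = 2·gcd(s, 114), so need gcd(s, 114) = 1.
2s > 6 gives s ≥ 4. The least s ≥ 4 coprime to 114 is 5, so m = 2·5 = 10.

10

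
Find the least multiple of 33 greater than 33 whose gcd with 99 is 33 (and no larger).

99 = 33·3. Any x with gcd(x, 99) = 33 is a multiple of 33, say 33s, with s coprime to 3.
Need s > 33/33, so s ≥ 2. First s ≥ 2 with gcd(s, 3) = 1 is s = 2. Thus x = 33·2 = 66.

66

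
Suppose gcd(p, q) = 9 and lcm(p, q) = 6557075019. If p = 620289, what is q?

Using pq = gcd(p,q)·lcm(p,q) = 9·6557075019 = 59013675171, we get q = 59013675171/620289 = 95139.

95139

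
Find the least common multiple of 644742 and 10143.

14829066

gcd first: 644742 = 63·10143 + 5733; 10143 = 1·5733 + 4410; 5733 = 1·4410 + 1323; 4410 = 3·1323 + 441; 1323 = 3·441 + 0 → gcd = 441
lcm = 644742·10143/gcd = 6539618106/441 = 14829066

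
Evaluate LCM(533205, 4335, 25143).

533205 = 3² · 5 · 17² · 41; 4335 = 3 · 5 · 17²; 25143 = 3 · 17² · 29
lcm takes max exponent of each prime: 3² · 5 · 17² · 29 · 41 = 15462945

15462945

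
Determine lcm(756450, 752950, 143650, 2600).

756450 = 2 · 3² · 5² · 41²; 752950 = 2 · 5² · 11 · 37²; 143650 = 2 · 5² · 13² · 17; 2600 = 2³ · 5² · 13
lcm takes max exponent of each prime: 2³ · 3² · 5² · 11 · 13² · 17 · 37² · 41² = 130909745280600

130909745280600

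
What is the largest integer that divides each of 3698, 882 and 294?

2

3698 = 2 · 43²; 882 = 2 · 3² · 7²; 294 = 2 · 3 · 7²
gcd takes min exponent of each prime: 2 = 2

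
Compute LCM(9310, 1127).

gcd first: 9310 = 8·1127 + 294; 1127 = 3·294 + 245; 294 = 1·245 + 49; 245 = 5·49 + 0 → gcd = 49
lcm = 9310·1127/gcd = 10492370/49 = 214130

214130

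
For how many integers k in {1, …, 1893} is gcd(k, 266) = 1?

769

266 = 2·7·19. Inclusion–exclusion on these primes:
1893 − ⌊1893/2⌋ − ⌊1893/7⌋ − ⌊1893/19⌋ + ⌊1893/14⌋ + ⌊1893/38⌋ + ⌊1893/133⌋ − ⌊1893/266⌋ = 769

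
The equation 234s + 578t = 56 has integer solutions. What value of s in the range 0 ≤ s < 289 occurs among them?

gcd(234, 578) = 2 (Euclid: 578 = 2·234 + 110; 234 = 2·110 + 14; 110 = 7·14 + 12; 14 = 1·12 + 2; 12 = 6·2 + 0), and 2 | 56.
Extended Euclid: 234·(42) + 578·(-17) = 2. Scale by 28: s₀ = 1176.
General solution s = s₀ + 289k; reducing mod 289 gives s = 20 (and t = -8).

20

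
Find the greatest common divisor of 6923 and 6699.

Euclid: 6923 = 1·6699 + 224; 6699 = 29·224 + 203; 224 = 1·203 + 21; 203 = 9·21 + 14; 21 = 1·14 + 7; 14 = 2·7 + 0. Last nonzero remainder: 7.

7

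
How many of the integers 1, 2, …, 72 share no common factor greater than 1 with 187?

Prime factors of 187: 11, 17. Count integers ≤ 72 divisible by none of them.
By inclusion–exclusion: 72 − ⌊72/11⌋ − ⌊72/17⌋ + ⌊72/187⌋ = 62.

62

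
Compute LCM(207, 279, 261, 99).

2047023

207 = 3² · 23; 279 = 3² · 31; 261 = 3² · 29; 99 = 3² · 11
lcm takes max exponent of each prime: 3² · 11 · 23 · 29 · 31 = 2047023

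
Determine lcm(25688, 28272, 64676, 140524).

7518127870032

lcm(25688, 28272) = 25688·28272/gcd = 726251136/152 = 4777968
lcm(4777968, 64676) = 4777968·64676/gcd = 309019858368/76 = 4066050768
lcm(4066050768, 140524) = 4066050768·140524/gcd = 571377718122432/76 = 7518127870032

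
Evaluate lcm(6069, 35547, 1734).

6069 = 3 · 7 · 17²; 35547 = 3 · 17² · 41; 1734 = 2 · 3 · 17²
lcm takes max exponent of each prime: 2 · 3 · 7 · 17² · 41 = 497658

497658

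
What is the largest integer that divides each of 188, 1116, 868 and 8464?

4

gcd(188, 1116): 1116 = 5·188 + 176; 188 = 1·176 + 12; 176 = 14·12 + 8; 12 = 1·8 + 4; 8 = 2·4 + 0 → 4
gcd(4, 868): 868 = 217·4 + 0 → 4
gcd(4, 8464): 8464 = 2116·4 + 0 → 4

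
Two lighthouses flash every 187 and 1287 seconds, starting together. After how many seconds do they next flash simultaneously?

187 = 11 · 17; 1287 = 3² · 11 · 13
max exponents: 3² · 11 · 13 · 17 = 21879

21879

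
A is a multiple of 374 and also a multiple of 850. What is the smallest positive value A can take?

9350

374 = 2 · 11 · 17; 850 = 2 · 5² · 17
max exponents: 2 · 5² · 11 · 17 = 9350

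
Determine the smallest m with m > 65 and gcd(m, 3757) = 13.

78

3757 = 13·289. Any m with gcd(m, 3757) = 13 is a multiple of 13, say 13s, with s coprime to 289.
Need s > 65/13, so s ≥ 6. First s ≥ 6 with gcd(s, 289) = 1 is s = 6. Thus m = 13·6 = 78.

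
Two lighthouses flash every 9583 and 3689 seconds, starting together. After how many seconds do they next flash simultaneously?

5050241

gcd first: 9583 = 2·3689 + 2205; 3689 = 1·2205 + 1484; 2205 = 1·1484 + 721; 1484 = 2·721 + 42; 721 = 17·42 + 7; 42 = 6·7 + 0 → gcd = 7
lcm = 9583·3689/gcd = 35351687/7 = 5050241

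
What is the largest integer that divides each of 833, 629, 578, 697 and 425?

gcd(833, 629): 833 = 1·629 + 204; 629 = 3·204 + 17; 204 = 12·17 + 0 → 17
gcd(17, 578): 578 = 34·17 + 0 → 17
gcd(17, 697): 697 = 41·17 + 0 → 17
gcd(17, 425): 425 = 25·17 + 0 → 17

17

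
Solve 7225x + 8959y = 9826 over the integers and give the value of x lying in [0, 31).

Euclid: 8959 = 1·7225 + 1734; 7225 = 4·1734 + 289; 1734 = 6·289 + 0 → gcd = 289; 9826 = 289·34.
Back-substitution yields 7225·(5) + 8959·(-4) = 289, so one solution is x = 5·34 = 170, y = -4·34 = -136.
Solutions in x differ by 8959/289 = 31; the one in [0, 31) is 170 mod 31 = 15.

15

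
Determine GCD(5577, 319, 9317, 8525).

11

5577 = 3 · 11 · 13²; 319 = 11 · 29; 9317 = 7 · 11³; 8525 = 5² · 11 · 31
gcd takes min exponent of each prime: 11 = 11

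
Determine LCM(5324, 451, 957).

5324 = 2² · 11³; 451 = 11 · 41; 957 = 3 · 11 · 29
lcm takes max exponent of each prime: 2² · 3 · 11³ · 29 · 41 = 18990708

18990708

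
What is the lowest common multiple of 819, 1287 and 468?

819 = 3² · 7 · 13; 1287 = 3² · 11 · 13; 468 = 2² · 3² · 13
lcm takes max exponent of each prime: 2² · 3² · 7 · 11 · 13 = 36036

36036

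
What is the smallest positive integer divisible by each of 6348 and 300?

6348 = 2² · 3 · 23²; 300 = 2² · 3 · 5²
max exponents: 2² · 3 · 5² · 23² = 158700

158700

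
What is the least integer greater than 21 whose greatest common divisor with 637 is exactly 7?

28

637 = 7·91. Any t with gcd(t, 637) = 7 is a multiple of 7, say 7s, with s coprime to 91.
Need s > 21/7, so s ≥ 4. First s ≥ 4 with gcd(s, 91) = 1 is s = 4. Thus t = 7·4 = 28.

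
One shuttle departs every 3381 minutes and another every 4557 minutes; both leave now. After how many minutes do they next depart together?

gcd first: 4557 = 1·3381 + 1176; 3381 = 2·1176 + 1029; 1176 = 1·1029 + 147; 1029 = 7·147 + 0 → gcd = 147
lcm = 3381·4557/gcd = 15407217/147 = 104811

104811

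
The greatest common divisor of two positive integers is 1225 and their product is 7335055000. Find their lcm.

gcd·lcm = product, so lcm = 7335055000/1225 = 5987800.

5987800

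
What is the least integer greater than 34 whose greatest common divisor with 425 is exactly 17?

51

gcd(a, 425) = 17 forces 17 | a; write a = 17s. Then gcd(17s, 17·25) = 17·gcd(s, 25), so need gcd(s, 25) = 1.
17s > 34 gives s ≥ 3. The least s ≥ 3 coprime to 25 is 3, so a = 17·3 = 51.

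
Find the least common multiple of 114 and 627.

1254

114 = 2 · 3 · 19; 627 = 3 · 11 · 19
max exponents: 2 · 3 · 11 · 19 = 1254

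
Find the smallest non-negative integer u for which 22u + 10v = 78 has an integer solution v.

Reduce mod 10: 22u ≡ 78 (mod 10). With g = gcd(22, 10) = 2 dividing 78, divide through: 11u ≡ 39 (mod 5).
Since gcd(11, 5) = 1, u ≡ 39·(11)⁻¹ ≡ 4 (mod 5). Smallest non-negative: 4.

4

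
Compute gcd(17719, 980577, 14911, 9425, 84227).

17719 = 13 · 29 · 47; 980577 = 3² · 13 · 17² · 29; 14911 = 13 · 31 · 37; 9425 = 5² · 13 · 29; 84227 = 11 · 13 · 19 · 31
gcd takes min exponent of each prime: 13 = 13

13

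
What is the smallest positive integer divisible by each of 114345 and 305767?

gcd first: 305767 = 2·114345 + 77077; 114345 = 1·77077 + 37268; 77077 = 2·37268 + 2541; 37268 = 14·2541 + 1694; 2541 = 1·1694 + 847; 1694 = 2·847 + 0 → gcd = 847
lcm = 114345·305767/gcd = 34962927615/847 = 41278545

41278545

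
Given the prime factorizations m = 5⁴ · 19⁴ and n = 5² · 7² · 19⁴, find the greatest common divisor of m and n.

min exponent per shared prime: 5² · 19⁴ = 3258025

3258025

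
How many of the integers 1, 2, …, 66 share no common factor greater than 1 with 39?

40

39 = 3·13. Inclusion–exclusion on these primes:
66 − ⌊66/3⌋ − ⌊66/13⌋ + ⌊66/39⌋ = 40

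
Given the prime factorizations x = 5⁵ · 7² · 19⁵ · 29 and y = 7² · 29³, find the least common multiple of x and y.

9247154209496875

max exponent per prime: 5⁵ · 7² · 19⁵ · 29³ = 9247154209496875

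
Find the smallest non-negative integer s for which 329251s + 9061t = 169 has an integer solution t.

Reduce mod 9061: 329251s ≡ 169 (mod 9061). With g = gcd(329251, 9061) = 13 dividing 169, divide through: 25327s ≡ 13 (mod 697).
Since gcd(25327, 697) = 1, s ≡ 13·(25327)⁻¹ ≡ 92 (mod 697). Smallest non-negative: 92.

92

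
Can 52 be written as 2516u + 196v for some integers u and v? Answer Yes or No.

Yes

gcd(2516, 196): 2516 = 12·196 + 164; 196 = 1·164 + 32; 164 = 5·32 + 4; 32 = 8·4 + 0 → 4
4 divides 52, so a solution exists.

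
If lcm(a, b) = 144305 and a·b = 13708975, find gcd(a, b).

95

gcd·lcm = product, so gcd = 13708975/144305 = 95.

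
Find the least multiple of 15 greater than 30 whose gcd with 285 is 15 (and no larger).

45

Multiples of 15 above 30: 15·3, 15·4, … . Need the cofactor coprime to 285/15 = 19.
Checking s = 3, 4, … the first with gcd(s, 19) = 1 is s = 3, giving 45.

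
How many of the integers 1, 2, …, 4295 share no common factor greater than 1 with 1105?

1105 = 5·13·17. Inclusion–exclusion on these primes:
4295 − ⌊4295/5⌋ − ⌊4295/13⌋ − ⌊4295/17⌋ + ⌊4295/65⌋ + ⌊4295/85⌋ + ⌊4295/221⌋ − ⌊4295/1105⌋ = 2986

2986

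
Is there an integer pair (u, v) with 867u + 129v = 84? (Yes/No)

gcd(867, 129): 867 = 6·129 + 93; 129 = 1·93 + 36; 93 = 2·36 + 21; 36 = 1·21 + 15; 21 = 1·15 + 6; 15 = 2·6 + 3; 6 = 2·3 + 0 → 3
3 divides 84, so a solution exists.

Yes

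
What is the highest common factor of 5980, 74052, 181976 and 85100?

gcd(5980, 74052): 74052 = 12·5980 + 2292; 5980 = 2·2292 + 1396; 2292 = 1·1396 + 896; 1396 = 1·896 + 500; 896 = 1·500 + 396; 500 = 1·396 + 104; 396 = 3·104 + 84; 104 = 1·84 + 20; 84 = 4·20 + 4; 20 = 5·4 + 0 → 4
gcd(4, 181976): 181976 = 45494·4 + 0 → 4
gcd(4, 85100): 85100 = 21275·4 + 0 → 4

4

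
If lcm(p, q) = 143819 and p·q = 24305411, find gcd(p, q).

gcd·lcm = product, so gcd = 24305411/143819 = 169.

169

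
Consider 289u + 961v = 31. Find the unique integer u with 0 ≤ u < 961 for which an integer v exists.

868

Reduce mod 961: 289u ≡ 31 (mod 961). With g = gcd(289, 961) = 1 dividing 31, divide through: 289u ≡ 31 (mod 961).
Since gcd(289, 961) = 1, u ≡ 31·(289)⁻¹ ≡ 868 (mod 961). Smallest non-negative: 868.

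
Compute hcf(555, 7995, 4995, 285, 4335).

15

555 = 3 · 5 · 37; 7995 = 3 · 5 · 13 · 41; 4995 = 3³ · 5 · 37; 285 = 3 · 5 · 19; 4335 = 3 · 5 · 17²
gcd takes min exponent of each prime: 3 · 5 = 15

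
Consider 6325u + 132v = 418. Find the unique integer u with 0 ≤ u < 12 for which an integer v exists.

10

gcd(6325, 132) = 11 (Euclid: 6325 = 47·132 + 121; 132 = 1·121 + 11; 121 = 11·11 + 0), and 11 | 418.
Extended Euclid: 6325·(-1) + 132·(48) = 11. Scale by 38: u₀ = -38.
General solution u = u₀ + 12t; reducing mod 12 gives u = 10 (and v = -476).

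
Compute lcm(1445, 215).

62135

1445 = 5 · 17²; 215 = 5 · 43
max exponents: 5 · 17² · 43 = 62135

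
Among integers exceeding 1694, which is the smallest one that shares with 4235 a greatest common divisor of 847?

4235 = 847·5. Any a with gcd(a, 4235) = 847 is a multiple of 847, say 847s, with s coprime to 5.
Need s > 1694/847, so s ≥ 3. First s ≥ 3 with gcd(s, 5) = 1 is s = 3. Thus a = 847·3 = 2541.

2541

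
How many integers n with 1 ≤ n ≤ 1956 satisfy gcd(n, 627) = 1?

Prime factors of 627: 3, 11, 19. Count integers ≤ 1956 divisible by none of them.
By inclusion–exclusion: 1956 − ⌊1956/3⌋ − ⌊1956/11⌋ − ⌊1956/19⌋ + ⌊1956/33⌋ + ⌊1956/57⌋ + ⌊1956/209⌋ − ⌊1956/627⌋ = 1124.

1124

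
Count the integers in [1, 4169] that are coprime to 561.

Prime factors of 561: 3, 11, 17. Count integers ≤ 4169 divisible by none of them.
By inclusion–exclusion: 4169 − ⌊4169/3⌋ − ⌊4169/11⌋ − ⌊4169/17⌋ + ⌊4169/33⌋ + ⌊4169/51⌋ + ⌊4169/187⌋ − ⌊4169/561⌋ = 2378.

2378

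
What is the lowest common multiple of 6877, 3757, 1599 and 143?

6877 = 13 · 23²; 3757 = 13 · 17²; 1599 = 3 · 13 · 41; 143 = 11 · 13
lcm takes max exponent of each prime: 3 · 11 · 13 · 17² · 23² · 41 = 2689023909

2689023909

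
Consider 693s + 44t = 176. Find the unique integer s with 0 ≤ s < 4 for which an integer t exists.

0

Reduce mod 44: 693s ≡ 176 (mod 44). With g = gcd(693, 44) = 11 dividing 176, divide through: 63s ≡ 16 (mod 4).
Since gcd(63, 4) = 1, s ≡ 16·(63)⁻¹ ≡ 0 (mod 4). Smallest non-negative: 0.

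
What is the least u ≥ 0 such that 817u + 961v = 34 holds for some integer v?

Reduce mod 961: 817u ≡ 34 (mod 961). With g = gcd(817, 961) = 1 dividing 34, divide through: 817u ≡ 34 (mod 961).
Since gcd(817, 961) = 1, u ≡ 34·(817)⁻¹ ≡ 547 (mod 961). Smallest non-negative: 547.

547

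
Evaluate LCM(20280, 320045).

20280 = 2³ · 3 · 5 · 13²; 320045 = 5 · 11² · 23²
max exponents: 2³ · 3 · 5 · 11² · 13² · 23² = 1298102520

1298102520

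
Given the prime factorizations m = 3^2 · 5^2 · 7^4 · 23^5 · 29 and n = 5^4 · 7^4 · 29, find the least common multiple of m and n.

2520878212951875

max exponent per prime: 3^2 · 5^4 · 7^4 · 23^5 · 29 = 2520878212951875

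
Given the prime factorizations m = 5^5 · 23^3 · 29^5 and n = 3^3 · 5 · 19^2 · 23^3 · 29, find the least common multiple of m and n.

max exponent per prime: 3^3 · 5^5 · 19^2 · 23^3 · 29^5 = 7601415730967503125

7601415730967503125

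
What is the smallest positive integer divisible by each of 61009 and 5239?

gcd first: 61009 = 11·5239 + 3380; 5239 = 1·3380 + 1859; 3380 = 1·1859 + 1521; 1859 = 1·1521 + 338; 1521 = 4·338 + 169; 338 = 2·169 + 0 → gcd = 169
lcm = 61009·5239/gcd = 319626151/169 = 1891279

1891279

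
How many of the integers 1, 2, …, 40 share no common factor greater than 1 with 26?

18

Prime factors of 26: 2, 13. Count integers ≤ 40 divisible by none of them.
By inclusion–exclusion: 40 − ⌊40/2⌋ − ⌊40/13⌋ + ⌊40/26⌋ = 18.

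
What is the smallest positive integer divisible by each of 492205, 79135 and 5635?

3656590945

492205 = 5 · 7⁴ · 41; 79135 = 5 · 7² · 17 · 19; 5635 = 5 · 7² · 23
lcm takes max exponent of each prime: 5 · 7⁴ · 17 · 19 · 23 · 41 = 3656590945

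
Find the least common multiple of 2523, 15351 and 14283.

2523 = 3 · 29²; 15351 = 3 · 7 · 17 · 43; 14283 = 3³ · 23²
lcm takes max exponent of each prime: 3³ · 7 · 17 · 23² · 29² · 43 = 61465419351

61465419351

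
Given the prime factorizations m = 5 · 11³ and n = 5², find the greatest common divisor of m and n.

5

min exponent per shared prime: 5 = 5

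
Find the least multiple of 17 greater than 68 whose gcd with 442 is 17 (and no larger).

442 = 17·26. Any m with gcd(m, 442) = 17 is a multiple of 17, say 17s, with s coprime to 26.
Need s > 68/17, so s ≥ 5. First s ≥ 5 with gcd(s, 26) = 1 is s = 5. Thus m = 17·5 = 85.

85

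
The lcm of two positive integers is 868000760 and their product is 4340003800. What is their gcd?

5

From gcd × lcm = mn: gcd = 4340003800 / 868000760 = 5.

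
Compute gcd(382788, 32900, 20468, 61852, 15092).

28

382788 = 2² · 3² · 7³ · 31; 32900 = 2² · 5² · 7 · 47; 20468 = 2² · 7 · 17 · 43; 61852 = 2² · 7 · 47²; 15092 = 2² · 7³ · 11
gcd takes min exponent of each prime: 2² · 7 = 28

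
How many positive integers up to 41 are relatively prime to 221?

221 = 13·17. Inclusion–exclusion on these primes:
41 − ⌊41/13⌋ − ⌊41/17⌋ + ⌊41/221⌋ = 36

36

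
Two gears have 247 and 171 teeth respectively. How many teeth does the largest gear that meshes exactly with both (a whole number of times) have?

Euclid: 247 = 1·171 + 76; 171 = 2·76 + 19; 76 = 4·19 + 0. Last nonzero remainder: 19.

19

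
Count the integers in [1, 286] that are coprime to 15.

Prime factors of 15: 3, 5. Count integers ≤ 286 divisible by none of them.
By inclusion–exclusion: 286 − ⌊286/3⌋ − ⌊286/5⌋ + ⌊286/15⌋ = 153.

153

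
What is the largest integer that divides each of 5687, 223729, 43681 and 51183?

121

5687 = 11² · 47; 223729 = 11² · 43²; 43681 = 11² · 19²; 51183 = 3² · 11² · 47
gcd takes min exponent of each prime: 11² = 121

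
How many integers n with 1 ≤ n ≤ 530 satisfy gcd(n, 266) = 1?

215

Prime factors of 266: 2, 7, 19. Count integers ≤ 530 divisible by none of them.
By inclusion–exclusion: 530 − ⌊530/2⌋ − ⌊530/7⌋ − ⌊530/19⌋ + ⌊530/14⌋ + ⌊530/38⌋ + ⌊530/133⌋ − ⌊530/266⌋ = 215.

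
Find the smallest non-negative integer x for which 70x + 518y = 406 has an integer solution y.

28

gcd(70, 518) = 14 (Euclid: 518 = 7·70 + 28; 70 = 2·28 + 14; 28 = 2·14 + 0), and 14 | 406.
Extended Euclid: 70·(15) + 518·(-2) = 14. Scale by 29: x₀ = 435.
General solution x = x₀ + 37t; reducing mod 37 gives x = 28 (and y = -3).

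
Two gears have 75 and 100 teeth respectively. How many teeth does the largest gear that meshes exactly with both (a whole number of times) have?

25

Euclid: 100 = 1·75 + 25; 75 = 3·25 + 0. Last nonzero remainder: 25.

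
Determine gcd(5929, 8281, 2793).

gcd(5929, 8281): 8281 = 1·5929 + 2352; 5929 = 2·2352 + 1225; 2352 = 1·1225 + 1127; 1225 = 1·1127 + 98; 1127 = 11·98 + 49; 98 = 2·49 + 0 → 49
gcd(49, 2793): 2793 = 57·49 + 0 → 49

49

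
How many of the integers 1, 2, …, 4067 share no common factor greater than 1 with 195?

2004

195 = 3·5·13. Inclusion–exclusion on these primes:
4067 − ⌊4067/3⌋ − ⌊4067/5⌋ − ⌊4067/13⌋ + ⌊4067/15⌋ + ⌊4067/39⌋ + ⌊4067/65⌋ − ⌊4067/195⌋ = 2004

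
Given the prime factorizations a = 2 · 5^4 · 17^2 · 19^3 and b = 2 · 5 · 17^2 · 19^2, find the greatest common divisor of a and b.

min exponent per shared prime: 2 · 5 · 17^2 · 19^2 = 1043290

1043290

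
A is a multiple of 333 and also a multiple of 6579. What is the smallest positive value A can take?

gcd first: 6579 = 19·333 + 252; 333 = 1·252 + 81; 252 = 3·81 + 9; 81 = 9·9 + 0 → gcd = 9
lcm = 333·6579/gcd = 2190807/9 = 243423

243423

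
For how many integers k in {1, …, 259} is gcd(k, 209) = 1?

209 = 11·19. Inclusion–exclusion on these primes:
259 − ⌊259/11⌋ − ⌊259/19⌋ + ⌊259/209⌋ = 224

224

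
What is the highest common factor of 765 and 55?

765 = 3² · 5 · 17
55 = 5 · 11
Common: 5 = 5

5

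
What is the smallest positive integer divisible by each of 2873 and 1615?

2873 = 13² · 17; 1615 = 5 · 17 · 19
max exponents: 5 · 13² · 17 · 19 = 272935

272935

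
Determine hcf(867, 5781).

Euclid: 5781 = 6·867 + 579; 867 = 1·579 + 288; 579 = 2·288 + 3; 288 = 96·3 + 0. Last nonzero remainder: 3.

3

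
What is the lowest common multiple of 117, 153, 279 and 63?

431613

117 = 3² · 13; 153 = 3² · 17; 279 = 3² · 31; 63 = 3² · 7
lcm takes max exponent of each prime: 3² · 7 · 13 · 17 · 31 = 431613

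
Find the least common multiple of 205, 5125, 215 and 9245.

9476125

lcm(205, 5125) = 205·5125/gcd = 1050625/205 = 5125
lcm(5125, 215) = 5125·215/gcd = 1101875/5 = 220375
lcm(220375, 9245) = 220375·9245/gcd = 2037366875/215 = 9476125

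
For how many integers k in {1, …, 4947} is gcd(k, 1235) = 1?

3462

1235 = 5·13·19. Inclusion–exclusion on these primes:
4947 − ⌊4947/5⌋ − ⌊4947/13⌋ − ⌊4947/19⌋ + ⌊4947/65⌋ + ⌊4947/95⌋ + ⌊4947/247⌋ − ⌊4947/1235⌋ = 3462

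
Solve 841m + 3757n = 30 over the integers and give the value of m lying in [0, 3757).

688

Reduce mod 3757: 841m ≡ 30 (mod 3757). With g = gcd(841, 3757) = 1 dividing 30, divide through: 841m ≡ 30 (mod 3757).
Since gcd(841, 3757) = 1, m ≡ 30·(841)⁻¹ ≡ 688 (mod 3757). Smallest non-negative: 688.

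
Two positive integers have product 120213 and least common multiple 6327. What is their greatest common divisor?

19

gcd·lcm = product, so gcd = 120213/6327 = 19.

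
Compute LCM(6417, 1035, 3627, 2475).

6417 = 3² · 23 · 31; 1035 = 3² · 5 · 23; 3627 = 3² · 13 · 31; 2475 = 3² · 5² · 11
lcm takes max exponent of each prime: 3² · 5² · 11 · 13 · 23 · 31 = 22940775

22940775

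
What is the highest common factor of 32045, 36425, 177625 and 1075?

5

32045 = 5 · 13 · 17 · 29; 36425 = 5² · 31 · 47; 177625 = 5³ · 7² · 29; 1075 = 5² · 43
gcd takes min exponent of each prime: 5 = 5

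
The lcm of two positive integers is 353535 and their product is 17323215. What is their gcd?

49

From gcd × lcm = ab: gcd = 17323215 / 353535 = 49.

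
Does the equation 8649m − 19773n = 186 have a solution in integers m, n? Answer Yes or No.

No

gcd(8649, 19773): 19773 = 2·8649 + 2475; 8649 = 3·2475 + 1224; 2475 = 2·1224 + 27; 1224 = 45·27 + 9; 27 = 3·9 + 0 → 9
9 does not divide 186, so a solution does not exist.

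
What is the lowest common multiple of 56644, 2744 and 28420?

114987320

56644 = 2² · 7² · 17²; 2744 = 2³ · 7³; 28420 = 2² · 5 · 7² · 29
lcm takes max exponent of each prime: 2³ · 5 · 7³ · 17² · 29 = 114987320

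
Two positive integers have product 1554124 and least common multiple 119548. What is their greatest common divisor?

From gcd × lcm = pq: gcd = 1554124 / 119548 = 13.

13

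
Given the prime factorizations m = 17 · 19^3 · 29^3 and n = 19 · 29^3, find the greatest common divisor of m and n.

463391

min exponent per shared prime: 19 · 29^3 = 463391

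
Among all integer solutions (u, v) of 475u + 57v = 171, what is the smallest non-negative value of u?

Reduce mod 57: 475u ≡ 171 (mod 57). With g = gcd(475, 57) = 19 dividing 171, divide through: 25u ≡ 9 (mod 3).
Since gcd(25, 3) = 1, u ≡ 9·(25)⁻¹ ≡ 0 (mod 3). Smallest non-negative: 0.

0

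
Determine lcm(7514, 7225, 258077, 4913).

7514 = 2 · 13 · 17²; 7225 = 5² · 17²; 258077 = 17² · 19 · 47; 4913 = 17³
lcm takes max exponent of each prime: 2 · 5² · 13 · 17³ · 19 · 47 = 2851750850

2851750850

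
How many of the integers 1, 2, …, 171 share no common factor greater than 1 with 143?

144

Prime factors of 143: 11, 13. Count integers ≤ 171 divisible by none of them.
By inclusion–exclusion: 171 − ⌊171/11⌋ − ⌊171/13⌋ + ⌊171/143⌋ = 144.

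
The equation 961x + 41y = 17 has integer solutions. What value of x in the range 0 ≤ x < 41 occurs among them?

26

Reduce mod 41: 961x ≡ 17 (mod 41). With g = gcd(961, 41) = 1 dividing 17, divide through: 961x ≡ 17 (mod 41).
Since gcd(961, 41) = 1, x ≡ 17·(961)⁻¹ ≡ 26 (mod 41). Smallest non-negative: 26.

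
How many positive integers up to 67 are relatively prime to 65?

50

Prime factors of 65: 5, 13. Count integers ≤ 67 divisible by none of them.
By inclusion–exclusion: 67 − ⌊67/5⌋ − ⌊67/13⌋ + ⌊67/65⌋ = 50.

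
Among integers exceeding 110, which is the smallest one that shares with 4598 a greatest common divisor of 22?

132

gcd(m, 4598) = 22 forces 22 | m; write m = 22s. Then gcd(22s, 22·209) = 22·gcd(s, 209), so need gcd(s, 209) = 1.
22s > 110 gives s ≥ 6. The least s ≥ 6 coprime to 209 is 6, so m = 22·6 = 132.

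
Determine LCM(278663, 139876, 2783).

lcm(278663, 139876) = 278663·139876/gcd = 38978265788/121 = 322134428
lcm(322134428, 2783) = 322134428·2783/gcd = 896500113124/121 = 7409091844

7409091844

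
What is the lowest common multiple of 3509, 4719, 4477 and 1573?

5063487

3509 = 11² · 29; 4719 = 3 · 11² · 13; 4477 = 11² · 37; 1573 = 11² · 13
lcm takes max exponent of each prime: 3 · 11² · 13 · 29 · 37 = 5063487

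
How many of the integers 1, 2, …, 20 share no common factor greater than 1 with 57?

13

Prime factors of 57: 3, 19. Count integers ≤ 20 divisible by none of them.
By inclusion–exclusion: 20 − ⌊20/3⌋ − ⌊20/19⌋ + ⌊20/57⌋ = 13.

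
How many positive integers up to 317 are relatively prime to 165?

155

165 = 3·5·11. Inclusion–exclusion on these primes:
317 − ⌊317/3⌋ − ⌊317/5⌋ − ⌊317/11⌋ + ⌊317/15⌋ + ⌊317/33⌋ + ⌊317/55⌋ − ⌊317/165⌋ = 155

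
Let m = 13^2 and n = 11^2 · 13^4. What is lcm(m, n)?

3455881

max exponent per prime: 11^2 · 13^4 = 3455881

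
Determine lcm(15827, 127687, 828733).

lcm(15827, 127687) = 15827·127687/gcd = 2020902149/119 = 16982371
lcm(16982371, 828733) = 16982371·828733/gcd = 14073851265943/493 = 28547365651

28547365651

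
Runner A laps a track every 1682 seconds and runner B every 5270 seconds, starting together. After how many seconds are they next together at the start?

gcd first: 5270 = 3·1682 + 224; 1682 = 7·224 + 114; 224 = 1·114 + 110; 114 = 1·110 + 4; 110 = 27·4 + 2; 4 = 2·2 + 0 → gcd = 2
lcm = 1682·5270/gcd = 8864140/2 = 4432070

4432070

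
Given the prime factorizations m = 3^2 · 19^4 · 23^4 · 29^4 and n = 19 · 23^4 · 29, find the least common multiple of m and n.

232145488971855369

max exponent per prime: 3^2 · 19^4 · 23^4 · 29^4 = 232145488971855369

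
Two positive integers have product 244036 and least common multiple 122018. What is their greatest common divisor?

From gcd × lcm = pq: gcd = 244036 / 122018 = 2.

2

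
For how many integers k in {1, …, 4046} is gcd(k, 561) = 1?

2308

Prime factors of 561: 3, 11, 17. Count integers ≤ 4046 divisible by none of them.
By inclusion–exclusion: 4046 − ⌊4046/3⌋ − ⌊4046/11⌋ − ⌊4046/17⌋ + ⌊4046/33⌋ + ⌊4046/51⌋ + ⌊4046/187⌋ − ⌊4046/561⌋ = 2308.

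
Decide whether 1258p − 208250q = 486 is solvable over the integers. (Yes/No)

By Bézout, 1258p − 208250q = 486 has integer solutions iff gcd(1258, 208250) | 486.
Euclid: 208250 = 165·1258 + 680; 1258 = 1·680 + 578; 680 = 1·578 + 102; 578 = 5·102 + 68; 102 = 1·68 + 34; 68 = 2·34 + 0. gcd = 34; 486 mod 34 = 10. No.

No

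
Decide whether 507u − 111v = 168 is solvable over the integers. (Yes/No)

Yes

By Bézout, 507u − 111v = 168 has integer solutions iff gcd(507, 111) | 168.
Euclid: 507 = 4·111 + 63; 111 = 1·63 + 48; 63 = 1·48 + 15; 48 = 3·15 + 3; 15 = 5·3 + 0. gcd = 3; 168 mod 3 = 0. Yes.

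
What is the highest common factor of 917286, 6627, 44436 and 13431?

3

gcd(917286, 6627): 917286 = 138·6627 + 2760; 6627 = 2·2760 + 1107; 2760 = 2·1107 + 546; 1107 = 2·546 + 15; 546 = 36·15 + 6; 15 = 2·6 + 3; 6 = 2·3 + 0 → 3
gcd(3, 44436): 44436 = 14812·3 + 0 → 3
gcd(3, 13431): 13431 = 4477·3 + 0 → 3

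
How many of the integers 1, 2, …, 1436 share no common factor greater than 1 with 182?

568

182 = 2·7·13. Inclusion–exclusion on these primes:
1436 − ⌊1436/2⌋ − ⌊1436/7⌋ − ⌊1436/13⌋ + ⌊1436/14⌋ + ⌊1436/26⌋ + ⌊1436/91⌋ − ⌊1436/182⌋ = 568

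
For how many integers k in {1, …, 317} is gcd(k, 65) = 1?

65 = 5·13. Inclusion–exclusion on these primes:
317 − ⌊317/5⌋ − ⌊317/13⌋ + ⌊317/65⌋ = 234

234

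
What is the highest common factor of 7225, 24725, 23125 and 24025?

7225 = 5² · 17²; 24725 = 5² · 23 · 43; 23125 = 5⁴ · 37; 24025 = 5² · 31²
gcd takes min exponent of each prime: 5² = 25

25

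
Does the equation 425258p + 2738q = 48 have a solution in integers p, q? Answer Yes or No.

Yes

gcd(425258, 2738): 425258 = 155·2738 + 868; 2738 = 3·868 + 134; 868 = 6·134 + 64; 134 = 2·64 + 6; 64 = 10·6 + 4; 6 = 1·4 + 2; 4 = 2·2 + 0 → 2
2 divides 48, so a solution exists.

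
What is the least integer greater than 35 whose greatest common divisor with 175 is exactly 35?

70

gcd(m, 175) = 35 forces 35 | m; write m = 35s. Then gcd(35s, 35·5) = 35·gcd(s, 5), so need gcd(s, 5) = 1.
35s > 35 gives s ≥ 2. The least s ≥ 2 coprime to 5 is 2, so m = 35·2 = 70.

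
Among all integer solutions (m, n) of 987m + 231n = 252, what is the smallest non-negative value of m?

Euclid: 987 = 4·231 + 63; 231 = 3·63 + 42; 63 = 1·42 + 21; 42 = 2·21 + 0 → gcd = 21; 252 = 21·12.
Back-substitution yields 987·(4) + 231·(-17) = 21, so one solution is m = 4·12 = 48, n = -17·12 = -204.
Solutions in m differ by 231/21 = 11; the one in [0, 11) is 48 mod 11 = 4.

4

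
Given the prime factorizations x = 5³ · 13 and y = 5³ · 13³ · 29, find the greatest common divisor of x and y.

min exponent per shared prime: 5³ · 13 = 1625

1625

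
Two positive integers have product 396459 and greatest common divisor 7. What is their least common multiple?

Since gcd(u,v)·lcm(u,v) = uv, lcm = 396459/7 = 56637.

56637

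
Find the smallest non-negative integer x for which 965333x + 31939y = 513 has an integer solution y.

767

Reduce mod 31939: 965333x ≡ 513 (mod 31939). With g = gcd(965333, 31939) = 19 dividing 513, divide through: 50807x ≡ 27 (mod 1681).
Since gcd(50807, 1681) = 1, x ≡ 27·(50807)⁻¹ ≡ 767 (mod 1681). Smallest non-negative: 767.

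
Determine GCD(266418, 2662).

2

266418 = 2 · 3² · 19² · 41
2662 = 2 · 11³
Common: 2 = 2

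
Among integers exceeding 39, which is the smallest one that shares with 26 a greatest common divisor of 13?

gcd(k, 26) = 13 forces 13 | k; write k = 13s. Then gcd(13s, 13·2) = 13·gcd(s, 2), so need gcd(s, 2) = 1.
13s > 39 gives s ≥ 4. The least s ≥ 4 coprime to 2 is 5, so k = 13·5 = 65.

65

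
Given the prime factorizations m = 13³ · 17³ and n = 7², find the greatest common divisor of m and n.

min exponent per shared prime: (none) = 1

1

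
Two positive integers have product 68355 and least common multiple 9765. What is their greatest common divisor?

gcd·lcm = product, so gcd = 68355/9765 = 7.

7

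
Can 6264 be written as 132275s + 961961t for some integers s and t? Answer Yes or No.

gcd(132275, 961961): 961961 = 7·132275 + 36036; 132275 = 3·36036 + 24167; 36036 = 1·24167 + 11869; 24167 = 2·11869 + 429; 11869 = 27·429 + 286; 429 = 1·286 + 143; 286 = 2·143 + 0 → 143
143 does not divide 6264, so a solution does not exist.

No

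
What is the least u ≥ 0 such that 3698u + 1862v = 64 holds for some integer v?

Euclid: 3698 = 1·1862 + 1836; 1862 = 1·1836 + 26; 1836 = 70·26 + 16; 26 = 1·16 + 10; 16 = 1·10 + 6; 10 = 1·6 + 4; 6 = 1·4 + 2; 4 = 2·2 + 0 → gcd = 2; 64 = 2·32.
Back-substitution yields 3698·(358) + 1862·(-711) = 2, so one solution is u = 358·32 = 11456, v = -711·32 = -22752.
Solutions in u differ by 1862/2 = 931; the one in [0, 931) is 11456 mod 931 = 284.

284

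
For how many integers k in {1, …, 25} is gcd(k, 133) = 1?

21

Prime factors of 133: 7, 19. Count integers ≤ 25 divisible by none of them.
By inclusion–exclusion: 25 − ⌊25/7⌋ − ⌊25/19⌋ + ⌊25/133⌋ = 21.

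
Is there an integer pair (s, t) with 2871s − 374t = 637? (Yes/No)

No

By Bézout, 2871s − 374t = 637 has integer solutions iff gcd(2871, 374) | 637.
Euclid: 2871 = 7·374 + 253; 374 = 1·253 + 121; 253 = 2·121 + 11; 121 = 11·11 + 0. gcd = 11; 637 mod 11 = 10. No.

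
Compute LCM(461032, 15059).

631152808

gcd first: 461032 = 30·15059 + 9262; 15059 = 1·9262 + 5797; 9262 = 1·5797 + 3465; 5797 = 1·3465 + 2332; 3465 = 1·2332 + 1133; 2332 = 2·1133 + 66; 1133 = 17·66 + 11; 66 = 6·11 + 0 → gcd = 11
lcm = 461032·15059/gcd = 6942680888/11 = 631152808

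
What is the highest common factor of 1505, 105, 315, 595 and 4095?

gcd(1505, 105): 1505 = 14·105 + 35; 105 = 3·35 + 0 → 35
gcd(35, 315): 315 = 9·35 + 0 → 35
gcd(35, 595): 595 = 17·35 + 0 → 35
gcd(35, 4095): 4095 = 117·35 + 0 → 35

35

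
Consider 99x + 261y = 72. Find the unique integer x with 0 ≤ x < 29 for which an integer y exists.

6

Euclid: 261 = 2·99 + 63; 99 = 1·63 + 36; 63 = 1·36 + 27; 36 = 1·27 + 9; 27 = 3·9 + 0 → gcd = 9; 72 = 9·8.
Back-substitution yields 99·(8) + 261·(-3) = 9, so one solution is x = 8·8 = 64, y = -3·8 = -24.
Solutions in x differ by 261/9 = 29; the one in [0, 29) is 64 mod 29 = 6.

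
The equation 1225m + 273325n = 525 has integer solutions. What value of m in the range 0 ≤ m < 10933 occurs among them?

gcd(1225, 273325) = 25 (Euclid: 273325 = 223·1225 + 150; 1225 = 8·150 + 25; 150 = 6·25 + 0), and 25 | 525.
Extended Euclid: 1225·(1785) + 273325·(-8) = 25. Scale by 21: m₀ = 37485.
General solution m = m₀ + 10933t; reducing mod 10933 gives m = 4686 (and n = -21).

4686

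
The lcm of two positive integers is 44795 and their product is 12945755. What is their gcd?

289

gcd·lcm = product, so gcd = 12945755/44795 = 289.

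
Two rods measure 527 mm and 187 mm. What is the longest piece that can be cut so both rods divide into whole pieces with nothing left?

Euclid: 527 = 2·187 + 153; 187 = 1·153 + 34; 153 = 4·34 + 17; 34 = 2·17 + 0. Last nonzero remainder: 17.

17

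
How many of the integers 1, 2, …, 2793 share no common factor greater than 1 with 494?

1222

494 = 2·13·19. Inclusion–exclusion on these primes:
2793 − ⌊2793/2⌋ − ⌊2793/13⌋ − ⌊2793/19⌋ + ⌊2793/26⌋ + ⌊2793/38⌋ + ⌊2793/247⌋ − ⌊2793/494⌋ = 1222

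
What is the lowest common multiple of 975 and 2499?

975 = 3 · 5² · 13; 2499 = 3 · 7² · 17
max exponents: 3 · 5² · 7² · 13 · 17 = 812175

812175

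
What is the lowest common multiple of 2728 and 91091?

22590568

gcd first: 91091 = 33·2728 + 1067; 2728 = 2·1067 + 594; 1067 = 1·594 + 473; 594 = 1·473 + 121; 473 = 3·121 + 110; 121 = 1·110 + 11; 110 = 10·11 + 0 → gcd = 11
lcm = 2728·91091/gcd = 248496248/11 = 22590568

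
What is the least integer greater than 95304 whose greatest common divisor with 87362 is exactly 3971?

99275

87362 = 3971·22. Any a with gcd(a, 87362) = 3971 is a multiple of 3971, say 3971s, with s coprime to 22.
Need s > 95304/3971, so s ≥ 25. First s ≥ 25 with gcd(s, 22) = 1 is s = 25. Thus a = 3971·25 = 99275.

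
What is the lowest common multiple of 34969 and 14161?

1713481

gcd first: 34969 = 2·14161 + 6647; 14161 = 2·6647 + 867; 6647 = 7·867 + 578; 867 = 1·578 + 289; 578 = 2·289 + 0 → gcd = 289
lcm = 34969·14161/gcd = 495196009/289 = 1713481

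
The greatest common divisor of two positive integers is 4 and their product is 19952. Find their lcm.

For any two positive integers, gcd × lcm equals their product. Hence lcm = 19952 / 4 = 4988.

4988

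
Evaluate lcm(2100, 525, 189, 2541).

lcm(2100, 525) = 2100·525/gcd = 1102500/525 = 2100
lcm(2100, 189) = 2100·189/gcd = 396900/21 = 18900
lcm(18900, 2541) = 18900·2541/gcd = 48024900/21 = 2286900

2286900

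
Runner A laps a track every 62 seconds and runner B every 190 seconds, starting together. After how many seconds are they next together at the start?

5890

gcd first: 190 = 3·62 + 4; 62 = 15·4 + 2; 4 = 2·2 + 0 → gcd = 2
lcm = 62·190/gcd = 11780/2 = 5890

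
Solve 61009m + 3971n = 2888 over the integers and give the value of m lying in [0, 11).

Reduce mod 3971: 61009m ≡ 2888 (mod 3971). With g = gcd(61009, 3971) = 361 dividing 2888, divide through: 169m ≡ 8 (mod 11).
Since gcd(169, 11) = 1, m ≡ 8·(169)⁻¹ ≡ 2 (mod 11). Smallest non-negative: 2.

2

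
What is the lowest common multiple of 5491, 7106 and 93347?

2053634

lcm(5491, 7106) = 5491·7106/gcd = 39019046/323 = 120802
lcm(120802, 93347) = 120802·93347/gcd = 11276504294/5491 = 2053634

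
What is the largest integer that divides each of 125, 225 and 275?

25

gcd(125, 225): 225 = 1·125 + 100; 125 = 1·100 + 25; 100 = 4·25 + 0 → 25
gcd(25, 275): 275 = 11·25 + 0 → 25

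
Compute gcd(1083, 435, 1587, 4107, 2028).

3

1083 = 3 · 19²; 435 = 3 · 5 · 29; 1587 = 3 · 23²; 4107 = 3 · 37²; 2028 = 2² · 3 · 13²
gcd takes min exponent of each prime: 3 = 3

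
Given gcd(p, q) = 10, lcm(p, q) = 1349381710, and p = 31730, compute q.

Using pq = gcd(p,q)·lcm(p,q) = 10·1349381710 = 13493817100, we get q = 13493817100/31730 = 425270.

425270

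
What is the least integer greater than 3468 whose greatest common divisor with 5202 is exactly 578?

5202 = 578·9. Any a with gcd(a, 5202) = 578 is a multiple of 578, say 578s, with s coprime to 9.
Need s > 3468/578, so s ≥ 7. First s ≥ 7 with gcd(s, 9) = 1 is s = 7. Thus a = 578·7 = 4046.

4046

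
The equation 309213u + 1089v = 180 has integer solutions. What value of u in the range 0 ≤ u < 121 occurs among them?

gcd(309213, 1089) = 9 (Euclid: 309213 = 283·1089 + 1026; 1089 = 1·1026 + 63; 1026 = 16·63 + 18; 63 = 3·18 + 9; 18 = 2·9 + 0), and 9 | 180.
Extended Euclid: 309213·(-52) + 1089·(14765) = 9. Scale by 20: u₀ = -1040.
General solution u = u₀ + 121t; reducing mod 121 gives u = 49 (and v = -13913).

49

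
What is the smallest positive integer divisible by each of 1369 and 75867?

gcd first: 75867 = 55·1369 + 572; 1369 = 2·572 + 225; 572 = 2·225 + 122; 225 = 1·122 + 103; 122 = 1·103 + 19; 103 = 5·19 + 8; 19 = 2·8 + 3; 8 = 2·3 + 2; 3 = 1·2 + 1; 2 = 2·1 + 0 → gcd = 1
lcm = 1369·75867/gcd = 103861923/1 = 103861923

103861923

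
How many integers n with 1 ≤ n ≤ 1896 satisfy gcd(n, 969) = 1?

1128

969 = 3·17·19. Inclusion–exclusion on these primes:
1896 − ⌊1896/3⌋ − ⌊1896/17⌋ − ⌊1896/19⌋ + ⌊1896/51⌋ + ⌊1896/57⌋ + ⌊1896/323⌋ − ⌊1896/969⌋ = 1128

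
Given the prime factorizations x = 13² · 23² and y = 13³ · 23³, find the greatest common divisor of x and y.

89401

min exponent per shared prime: 13² · 23² = 89401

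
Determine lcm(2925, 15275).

2925 = 3² · 5² · 13; 15275 = 5² · 13 · 47
max exponents: 3² · 5² · 13 · 47 = 137475

137475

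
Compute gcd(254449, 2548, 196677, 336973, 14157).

gcd(254449, 2548): 254449 = 99·2548 + 2197; 2548 = 1·2197 + 351; 2197 = 6·351 + 91; 351 = 3·91 + 78; 91 = 1·78 + 13; 78 = 6·13 + 0 → 13
gcd(13, 196677): 196677 = 15129·13 + 0 → 13
gcd(13, 336973): 336973 = 25921·13 + 0 → 13
gcd(13, 14157): 14157 = 1089·13 + 0 → 13

13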